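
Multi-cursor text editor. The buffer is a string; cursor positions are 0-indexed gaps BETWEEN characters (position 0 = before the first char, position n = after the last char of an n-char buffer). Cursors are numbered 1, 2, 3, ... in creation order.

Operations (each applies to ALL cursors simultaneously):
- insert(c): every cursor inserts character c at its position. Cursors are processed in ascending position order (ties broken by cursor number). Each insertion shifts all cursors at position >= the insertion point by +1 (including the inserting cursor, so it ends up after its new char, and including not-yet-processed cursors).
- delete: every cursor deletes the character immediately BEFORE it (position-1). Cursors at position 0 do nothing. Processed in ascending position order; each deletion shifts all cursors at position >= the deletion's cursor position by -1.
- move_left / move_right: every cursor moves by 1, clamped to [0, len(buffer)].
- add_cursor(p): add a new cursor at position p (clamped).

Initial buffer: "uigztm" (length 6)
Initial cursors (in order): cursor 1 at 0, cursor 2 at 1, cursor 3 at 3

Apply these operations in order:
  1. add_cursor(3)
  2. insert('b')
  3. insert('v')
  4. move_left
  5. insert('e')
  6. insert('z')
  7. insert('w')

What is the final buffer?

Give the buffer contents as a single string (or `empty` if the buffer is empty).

Answer: bezwvubezwvigbbveezzwwvztm

Derivation:
After op 1 (add_cursor(3)): buffer="uigztm" (len 6), cursors c1@0 c2@1 c3@3 c4@3, authorship ......
After op 2 (insert('b')): buffer="bubigbbztm" (len 10), cursors c1@1 c2@3 c3@7 c4@7, authorship 1.2..34...
After op 3 (insert('v')): buffer="bvubvigbbvvztm" (len 14), cursors c1@2 c2@5 c3@11 c4@11, authorship 11.22..3434...
After op 4 (move_left): buffer="bvubvigbbvvztm" (len 14), cursors c1@1 c2@4 c3@10 c4@10, authorship 11.22..3434...
After op 5 (insert('e')): buffer="bevubevigbbveevztm" (len 18), cursors c1@2 c2@6 c3@14 c4@14, authorship 111.222..343344...
After op 6 (insert('z')): buffer="bezvubezvigbbveezzvztm" (len 22), cursors c1@3 c2@8 c3@18 c4@18, authorship 1111.2222..34334344...
After op 7 (insert('w')): buffer="bezwvubezwvigbbveezzwwvztm" (len 26), cursors c1@4 c2@10 c3@22 c4@22, authorship 11111.22222..3433434344...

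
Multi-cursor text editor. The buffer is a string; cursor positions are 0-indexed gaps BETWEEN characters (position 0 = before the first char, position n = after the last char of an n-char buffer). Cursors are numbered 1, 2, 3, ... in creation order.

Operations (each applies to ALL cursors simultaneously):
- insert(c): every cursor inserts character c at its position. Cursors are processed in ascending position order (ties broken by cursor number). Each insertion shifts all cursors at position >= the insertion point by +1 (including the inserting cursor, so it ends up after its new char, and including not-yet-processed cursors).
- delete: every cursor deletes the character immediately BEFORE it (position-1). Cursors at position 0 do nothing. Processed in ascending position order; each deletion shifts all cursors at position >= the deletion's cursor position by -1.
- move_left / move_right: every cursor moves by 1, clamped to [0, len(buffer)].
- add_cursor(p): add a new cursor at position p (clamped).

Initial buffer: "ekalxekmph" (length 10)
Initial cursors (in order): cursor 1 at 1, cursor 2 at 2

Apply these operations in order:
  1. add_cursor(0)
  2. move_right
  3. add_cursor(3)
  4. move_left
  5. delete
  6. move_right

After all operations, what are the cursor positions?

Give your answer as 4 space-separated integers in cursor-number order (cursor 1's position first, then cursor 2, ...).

Answer: 1 1 1 1

Derivation:
After op 1 (add_cursor(0)): buffer="ekalxekmph" (len 10), cursors c3@0 c1@1 c2@2, authorship ..........
After op 2 (move_right): buffer="ekalxekmph" (len 10), cursors c3@1 c1@2 c2@3, authorship ..........
After op 3 (add_cursor(3)): buffer="ekalxekmph" (len 10), cursors c3@1 c1@2 c2@3 c4@3, authorship ..........
After op 4 (move_left): buffer="ekalxekmph" (len 10), cursors c3@0 c1@1 c2@2 c4@2, authorship ..........
After op 5 (delete): buffer="alxekmph" (len 8), cursors c1@0 c2@0 c3@0 c4@0, authorship ........
After op 6 (move_right): buffer="alxekmph" (len 8), cursors c1@1 c2@1 c3@1 c4@1, authorship ........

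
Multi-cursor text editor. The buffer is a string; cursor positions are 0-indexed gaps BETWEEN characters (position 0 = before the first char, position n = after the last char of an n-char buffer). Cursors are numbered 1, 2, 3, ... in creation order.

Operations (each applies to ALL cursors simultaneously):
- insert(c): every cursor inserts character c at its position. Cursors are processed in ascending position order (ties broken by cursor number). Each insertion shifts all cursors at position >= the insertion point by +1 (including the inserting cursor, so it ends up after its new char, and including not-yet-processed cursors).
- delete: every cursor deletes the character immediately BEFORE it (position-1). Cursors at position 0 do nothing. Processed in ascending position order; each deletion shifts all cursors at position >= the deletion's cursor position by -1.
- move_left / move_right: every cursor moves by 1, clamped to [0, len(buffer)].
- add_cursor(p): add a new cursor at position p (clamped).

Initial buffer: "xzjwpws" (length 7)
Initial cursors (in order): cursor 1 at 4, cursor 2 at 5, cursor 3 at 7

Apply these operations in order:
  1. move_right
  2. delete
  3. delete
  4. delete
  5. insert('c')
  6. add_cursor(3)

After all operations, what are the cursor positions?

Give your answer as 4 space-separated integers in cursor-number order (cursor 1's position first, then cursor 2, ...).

Answer: 3 3 3 3

Derivation:
After op 1 (move_right): buffer="xzjwpws" (len 7), cursors c1@5 c2@6 c3@7, authorship .......
After op 2 (delete): buffer="xzjw" (len 4), cursors c1@4 c2@4 c3@4, authorship ....
After op 3 (delete): buffer="x" (len 1), cursors c1@1 c2@1 c3@1, authorship .
After op 4 (delete): buffer="" (len 0), cursors c1@0 c2@0 c3@0, authorship 
After op 5 (insert('c')): buffer="ccc" (len 3), cursors c1@3 c2@3 c3@3, authorship 123
After op 6 (add_cursor(3)): buffer="ccc" (len 3), cursors c1@3 c2@3 c3@3 c4@3, authorship 123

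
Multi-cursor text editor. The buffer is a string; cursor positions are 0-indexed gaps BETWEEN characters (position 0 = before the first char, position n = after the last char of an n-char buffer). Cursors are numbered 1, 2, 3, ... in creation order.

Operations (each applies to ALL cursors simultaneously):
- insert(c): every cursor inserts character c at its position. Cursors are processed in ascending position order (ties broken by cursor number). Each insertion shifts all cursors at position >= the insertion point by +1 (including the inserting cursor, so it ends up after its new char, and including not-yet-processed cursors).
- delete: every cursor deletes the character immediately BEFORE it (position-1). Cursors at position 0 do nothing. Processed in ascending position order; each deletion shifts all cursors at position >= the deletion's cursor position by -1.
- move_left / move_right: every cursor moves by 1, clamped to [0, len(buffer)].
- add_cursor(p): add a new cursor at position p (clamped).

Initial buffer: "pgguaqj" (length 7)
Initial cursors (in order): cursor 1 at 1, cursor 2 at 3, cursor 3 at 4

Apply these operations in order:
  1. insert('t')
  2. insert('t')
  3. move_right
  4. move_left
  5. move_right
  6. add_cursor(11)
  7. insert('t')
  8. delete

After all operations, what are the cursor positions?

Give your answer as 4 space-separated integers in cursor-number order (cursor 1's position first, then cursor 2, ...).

After op 1 (insert('t')): buffer="ptggtutaqj" (len 10), cursors c1@2 c2@5 c3@7, authorship .1..2.3...
After op 2 (insert('t')): buffer="pttggttuttaqj" (len 13), cursors c1@3 c2@7 c3@10, authorship .11..22.33...
After op 3 (move_right): buffer="pttggttuttaqj" (len 13), cursors c1@4 c2@8 c3@11, authorship .11..22.33...
After op 4 (move_left): buffer="pttggttuttaqj" (len 13), cursors c1@3 c2@7 c3@10, authorship .11..22.33...
After op 5 (move_right): buffer="pttggttuttaqj" (len 13), cursors c1@4 c2@8 c3@11, authorship .11..22.33...
After op 6 (add_cursor(11)): buffer="pttggttuttaqj" (len 13), cursors c1@4 c2@8 c3@11 c4@11, authorship .11..22.33...
After op 7 (insert('t')): buffer="pttgtgttutttattqj" (len 17), cursors c1@5 c2@10 c3@15 c4@15, authorship .11.1.22.233.34..
After op 8 (delete): buffer="pttggttuttaqj" (len 13), cursors c1@4 c2@8 c3@11 c4@11, authorship .11..22.33...

Answer: 4 8 11 11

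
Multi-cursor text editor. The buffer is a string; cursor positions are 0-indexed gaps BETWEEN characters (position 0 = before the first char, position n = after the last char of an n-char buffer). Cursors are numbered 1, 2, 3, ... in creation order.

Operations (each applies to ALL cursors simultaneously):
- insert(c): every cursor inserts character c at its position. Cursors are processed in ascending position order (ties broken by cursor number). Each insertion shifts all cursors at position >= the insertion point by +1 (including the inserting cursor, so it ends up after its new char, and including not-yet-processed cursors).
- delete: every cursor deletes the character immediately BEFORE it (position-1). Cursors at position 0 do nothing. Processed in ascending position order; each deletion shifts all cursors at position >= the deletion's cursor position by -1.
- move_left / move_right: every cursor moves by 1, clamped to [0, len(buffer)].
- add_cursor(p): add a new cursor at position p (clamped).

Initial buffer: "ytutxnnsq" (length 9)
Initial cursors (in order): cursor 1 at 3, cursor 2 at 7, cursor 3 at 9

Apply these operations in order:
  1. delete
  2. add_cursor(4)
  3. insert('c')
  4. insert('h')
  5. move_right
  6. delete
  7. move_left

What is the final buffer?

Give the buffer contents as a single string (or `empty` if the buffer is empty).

After op 1 (delete): buffer="yttxns" (len 6), cursors c1@2 c2@5 c3@6, authorship ......
After op 2 (add_cursor(4)): buffer="yttxns" (len 6), cursors c1@2 c4@4 c2@5 c3@6, authorship ......
After op 3 (insert('c')): buffer="ytctxcncsc" (len 10), cursors c1@3 c4@6 c2@8 c3@10, authorship ..1..4.2.3
After op 4 (insert('h')): buffer="ytchtxchnchsch" (len 14), cursors c1@4 c4@8 c2@11 c3@14, authorship ..11..44.22.33
After op 5 (move_right): buffer="ytchtxchnchsch" (len 14), cursors c1@5 c4@9 c2@12 c3@14, authorship ..11..44.22.33
After op 6 (delete): buffer="ytchxchchc" (len 10), cursors c1@4 c4@7 c2@9 c3@10, authorship ..11.44223
After op 7 (move_left): buffer="ytchxchchc" (len 10), cursors c1@3 c4@6 c2@8 c3@9, authorship ..11.44223

Answer: ytchxchchc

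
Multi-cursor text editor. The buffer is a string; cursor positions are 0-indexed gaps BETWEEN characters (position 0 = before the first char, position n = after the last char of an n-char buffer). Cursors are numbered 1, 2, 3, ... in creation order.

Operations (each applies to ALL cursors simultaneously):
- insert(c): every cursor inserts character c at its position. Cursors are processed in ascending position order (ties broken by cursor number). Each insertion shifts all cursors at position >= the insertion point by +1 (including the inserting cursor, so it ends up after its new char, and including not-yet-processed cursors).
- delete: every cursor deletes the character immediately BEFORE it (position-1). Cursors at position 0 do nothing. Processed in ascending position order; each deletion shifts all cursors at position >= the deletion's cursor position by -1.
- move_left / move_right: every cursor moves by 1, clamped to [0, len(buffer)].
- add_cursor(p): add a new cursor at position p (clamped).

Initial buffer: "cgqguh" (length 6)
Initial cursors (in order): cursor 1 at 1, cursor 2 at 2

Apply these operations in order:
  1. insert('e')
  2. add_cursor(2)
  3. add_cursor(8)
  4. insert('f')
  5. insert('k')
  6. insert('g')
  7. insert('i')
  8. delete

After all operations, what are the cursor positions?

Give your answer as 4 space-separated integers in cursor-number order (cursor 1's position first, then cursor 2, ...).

After op 1 (insert('e')): buffer="cegeqguh" (len 8), cursors c1@2 c2@4, authorship .1.2....
After op 2 (add_cursor(2)): buffer="cegeqguh" (len 8), cursors c1@2 c3@2 c2@4, authorship .1.2....
After op 3 (add_cursor(8)): buffer="cegeqguh" (len 8), cursors c1@2 c3@2 c2@4 c4@8, authorship .1.2....
After op 4 (insert('f')): buffer="ceffgefqguhf" (len 12), cursors c1@4 c3@4 c2@7 c4@12, authorship .113.22....4
After op 5 (insert('k')): buffer="ceffkkgefkqguhfk" (len 16), cursors c1@6 c3@6 c2@10 c4@16, authorship .11313.222....44
After op 6 (insert('g')): buffer="ceffkkgggefkgqguhfkg" (len 20), cursors c1@8 c3@8 c2@13 c4@20, authorship .1131313.2222....444
After op 7 (insert('i')): buffer="ceffkkggiigefkgiqguhfkgi" (len 24), cursors c1@10 c3@10 c2@16 c4@24, authorship .113131313.22222....4444
After op 8 (delete): buffer="ceffkkgggefkgqguhfkg" (len 20), cursors c1@8 c3@8 c2@13 c4@20, authorship .1131313.2222....444

Answer: 8 13 8 20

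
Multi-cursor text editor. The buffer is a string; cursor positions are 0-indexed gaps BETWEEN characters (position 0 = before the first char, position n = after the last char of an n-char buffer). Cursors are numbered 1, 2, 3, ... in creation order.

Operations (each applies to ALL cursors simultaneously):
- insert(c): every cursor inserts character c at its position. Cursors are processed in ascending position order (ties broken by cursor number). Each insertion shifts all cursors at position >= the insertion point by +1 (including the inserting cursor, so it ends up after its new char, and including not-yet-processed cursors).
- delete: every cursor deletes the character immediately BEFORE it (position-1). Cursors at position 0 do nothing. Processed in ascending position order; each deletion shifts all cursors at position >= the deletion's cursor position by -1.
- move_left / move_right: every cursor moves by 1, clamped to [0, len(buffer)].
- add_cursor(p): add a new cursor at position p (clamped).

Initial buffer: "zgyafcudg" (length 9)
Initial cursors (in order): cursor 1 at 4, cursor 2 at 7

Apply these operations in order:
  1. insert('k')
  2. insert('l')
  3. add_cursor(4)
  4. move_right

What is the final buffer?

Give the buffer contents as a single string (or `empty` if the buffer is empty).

Answer: zgyaklfcukldg

Derivation:
After op 1 (insert('k')): buffer="zgyakfcukdg" (len 11), cursors c1@5 c2@9, authorship ....1...2..
After op 2 (insert('l')): buffer="zgyaklfcukldg" (len 13), cursors c1@6 c2@11, authorship ....11...22..
After op 3 (add_cursor(4)): buffer="zgyaklfcukldg" (len 13), cursors c3@4 c1@6 c2@11, authorship ....11...22..
After op 4 (move_right): buffer="zgyaklfcukldg" (len 13), cursors c3@5 c1@7 c2@12, authorship ....11...22..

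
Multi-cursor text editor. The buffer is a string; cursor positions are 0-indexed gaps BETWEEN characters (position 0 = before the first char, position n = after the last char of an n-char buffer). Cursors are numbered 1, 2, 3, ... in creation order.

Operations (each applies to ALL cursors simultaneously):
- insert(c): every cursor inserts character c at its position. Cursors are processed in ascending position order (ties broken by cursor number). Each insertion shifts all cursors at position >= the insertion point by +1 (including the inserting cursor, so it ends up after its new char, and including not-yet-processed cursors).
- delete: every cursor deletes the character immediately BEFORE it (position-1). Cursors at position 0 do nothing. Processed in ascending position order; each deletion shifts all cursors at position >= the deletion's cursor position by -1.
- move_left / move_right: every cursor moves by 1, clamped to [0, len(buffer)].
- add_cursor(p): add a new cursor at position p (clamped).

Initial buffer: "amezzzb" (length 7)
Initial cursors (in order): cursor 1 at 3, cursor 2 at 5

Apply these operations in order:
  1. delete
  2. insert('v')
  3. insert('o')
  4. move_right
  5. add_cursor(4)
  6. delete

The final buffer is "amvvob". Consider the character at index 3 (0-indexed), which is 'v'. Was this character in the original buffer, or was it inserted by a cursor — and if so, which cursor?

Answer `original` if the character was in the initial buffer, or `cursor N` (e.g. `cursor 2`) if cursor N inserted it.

After op 1 (delete): buffer="amzzb" (len 5), cursors c1@2 c2@3, authorship .....
After op 2 (insert('v')): buffer="amvzvzb" (len 7), cursors c1@3 c2@5, authorship ..1.2..
After op 3 (insert('o')): buffer="amvozvozb" (len 9), cursors c1@4 c2@7, authorship ..11.22..
After op 4 (move_right): buffer="amvozvozb" (len 9), cursors c1@5 c2@8, authorship ..11.22..
After op 5 (add_cursor(4)): buffer="amvozvozb" (len 9), cursors c3@4 c1@5 c2@8, authorship ..11.22..
After op 6 (delete): buffer="amvvob" (len 6), cursors c1@3 c3@3 c2@5, authorship ..122.
Authorship (.=original, N=cursor N): . . 1 2 2 .
Index 3: author = 2

Answer: cursor 2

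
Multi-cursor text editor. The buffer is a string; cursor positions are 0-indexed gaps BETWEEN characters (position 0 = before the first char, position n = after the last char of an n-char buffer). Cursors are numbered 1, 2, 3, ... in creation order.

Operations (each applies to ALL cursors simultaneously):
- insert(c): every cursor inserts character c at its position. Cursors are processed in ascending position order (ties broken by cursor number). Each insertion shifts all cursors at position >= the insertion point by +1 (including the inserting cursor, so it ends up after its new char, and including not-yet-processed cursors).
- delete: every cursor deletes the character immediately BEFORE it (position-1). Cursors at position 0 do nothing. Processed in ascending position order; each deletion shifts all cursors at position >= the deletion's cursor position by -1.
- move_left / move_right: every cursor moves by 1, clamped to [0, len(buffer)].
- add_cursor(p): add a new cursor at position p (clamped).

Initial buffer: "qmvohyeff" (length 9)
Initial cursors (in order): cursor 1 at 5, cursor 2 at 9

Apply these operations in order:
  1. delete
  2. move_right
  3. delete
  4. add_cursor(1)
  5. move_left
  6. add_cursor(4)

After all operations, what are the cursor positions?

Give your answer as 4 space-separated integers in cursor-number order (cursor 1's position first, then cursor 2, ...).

Answer: 3 4 0 4

Derivation:
After op 1 (delete): buffer="qmvoyef" (len 7), cursors c1@4 c2@7, authorship .......
After op 2 (move_right): buffer="qmvoyef" (len 7), cursors c1@5 c2@7, authorship .......
After op 3 (delete): buffer="qmvoe" (len 5), cursors c1@4 c2@5, authorship .....
After op 4 (add_cursor(1)): buffer="qmvoe" (len 5), cursors c3@1 c1@4 c2@5, authorship .....
After op 5 (move_left): buffer="qmvoe" (len 5), cursors c3@0 c1@3 c2@4, authorship .....
After op 6 (add_cursor(4)): buffer="qmvoe" (len 5), cursors c3@0 c1@3 c2@4 c4@4, authorship .....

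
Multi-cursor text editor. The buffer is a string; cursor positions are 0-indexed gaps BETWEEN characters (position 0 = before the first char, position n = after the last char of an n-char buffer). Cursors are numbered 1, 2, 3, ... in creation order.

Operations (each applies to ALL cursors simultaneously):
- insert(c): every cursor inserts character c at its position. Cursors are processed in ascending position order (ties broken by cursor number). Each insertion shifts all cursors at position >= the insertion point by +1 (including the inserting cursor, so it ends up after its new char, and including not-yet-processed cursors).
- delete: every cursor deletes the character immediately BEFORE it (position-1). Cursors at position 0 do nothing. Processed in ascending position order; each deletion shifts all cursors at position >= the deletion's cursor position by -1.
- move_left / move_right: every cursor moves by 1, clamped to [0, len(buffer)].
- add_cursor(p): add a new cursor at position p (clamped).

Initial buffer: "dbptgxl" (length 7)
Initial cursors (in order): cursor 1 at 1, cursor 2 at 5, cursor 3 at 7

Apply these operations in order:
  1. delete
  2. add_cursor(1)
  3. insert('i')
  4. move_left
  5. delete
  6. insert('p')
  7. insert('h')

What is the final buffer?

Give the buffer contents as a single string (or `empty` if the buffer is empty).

After op 1 (delete): buffer="bptx" (len 4), cursors c1@0 c2@3 c3@4, authorship ....
After op 2 (add_cursor(1)): buffer="bptx" (len 4), cursors c1@0 c4@1 c2@3 c3@4, authorship ....
After op 3 (insert('i')): buffer="ibiptixi" (len 8), cursors c1@1 c4@3 c2@6 c3@8, authorship 1.4..2.3
After op 4 (move_left): buffer="ibiptixi" (len 8), cursors c1@0 c4@2 c2@5 c3@7, authorship 1.4..2.3
After op 5 (delete): buffer="iipii" (len 5), cursors c1@0 c4@1 c2@3 c3@4, authorship 14.23
After op 6 (insert('p')): buffer="pipippipi" (len 9), cursors c1@1 c4@3 c2@6 c3@8, authorship 1144.2233
After op 7 (insert('h')): buffer="phiphipphiphi" (len 13), cursors c1@2 c4@5 c2@9 c3@12, authorship 111444.222333

Answer: phiphipphiphi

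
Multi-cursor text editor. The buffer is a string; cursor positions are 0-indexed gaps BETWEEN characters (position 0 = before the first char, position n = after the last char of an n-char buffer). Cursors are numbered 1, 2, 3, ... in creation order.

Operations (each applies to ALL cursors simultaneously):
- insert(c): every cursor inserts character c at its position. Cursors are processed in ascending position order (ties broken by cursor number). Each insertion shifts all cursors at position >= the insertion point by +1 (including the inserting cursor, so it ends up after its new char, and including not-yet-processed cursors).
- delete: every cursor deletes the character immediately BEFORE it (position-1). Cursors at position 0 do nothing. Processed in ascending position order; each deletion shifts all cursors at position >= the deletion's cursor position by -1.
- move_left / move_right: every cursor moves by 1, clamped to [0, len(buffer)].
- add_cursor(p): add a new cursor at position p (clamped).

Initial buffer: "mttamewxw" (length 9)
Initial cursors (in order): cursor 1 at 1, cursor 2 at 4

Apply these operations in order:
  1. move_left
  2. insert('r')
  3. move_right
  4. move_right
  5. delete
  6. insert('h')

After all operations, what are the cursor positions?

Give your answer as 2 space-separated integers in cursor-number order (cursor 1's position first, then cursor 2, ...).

After op 1 (move_left): buffer="mttamewxw" (len 9), cursors c1@0 c2@3, authorship .........
After op 2 (insert('r')): buffer="rmttramewxw" (len 11), cursors c1@1 c2@5, authorship 1...2......
After op 3 (move_right): buffer="rmttramewxw" (len 11), cursors c1@2 c2@6, authorship 1...2......
After op 4 (move_right): buffer="rmttramewxw" (len 11), cursors c1@3 c2@7, authorship 1...2......
After op 5 (delete): buffer="rmtraewxw" (len 9), cursors c1@2 c2@5, authorship 1..2.....
After op 6 (insert('h')): buffer="rmhtrahewxw" (len 11), cursors c1@3 c2@7, authorship 1.1.2.2....

Answer: 3 7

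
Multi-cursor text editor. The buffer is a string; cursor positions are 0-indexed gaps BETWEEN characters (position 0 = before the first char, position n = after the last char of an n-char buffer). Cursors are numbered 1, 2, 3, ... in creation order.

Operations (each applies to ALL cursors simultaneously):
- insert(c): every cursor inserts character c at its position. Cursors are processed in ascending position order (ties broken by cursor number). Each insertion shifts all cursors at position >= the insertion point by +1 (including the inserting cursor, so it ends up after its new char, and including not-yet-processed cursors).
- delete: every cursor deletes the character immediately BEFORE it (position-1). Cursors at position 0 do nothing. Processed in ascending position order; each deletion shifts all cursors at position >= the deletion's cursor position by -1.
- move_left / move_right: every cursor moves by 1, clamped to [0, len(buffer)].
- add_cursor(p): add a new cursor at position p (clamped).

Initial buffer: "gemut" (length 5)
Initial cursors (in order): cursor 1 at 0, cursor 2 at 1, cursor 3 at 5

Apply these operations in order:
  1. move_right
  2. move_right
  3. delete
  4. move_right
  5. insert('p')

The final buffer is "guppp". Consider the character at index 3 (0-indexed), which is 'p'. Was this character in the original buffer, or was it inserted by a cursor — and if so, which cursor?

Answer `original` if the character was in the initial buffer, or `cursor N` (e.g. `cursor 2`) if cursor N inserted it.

Answer: cursor 2

Derivation:
After op 1 (move_right): buffer="gemut" (len 5), cursors c1@1 c2@2 c3@5, authorship .....
After op 2 (move_right): buffer="gemut" (len 5), cursors c1@2 c2@3 c3@5, authorship .....
After op 3 (delete): buffer="gu" (len 2), cursors c1@1 c2@1 c3@2, authorship ..
After op 4 (move_right): buffer="gu" (len 2), cursors c1@2 c2@2 c3@2, authorship ..
After op 5 (insert('p')): buffer="guppp" (len 5), cursors c1@5 c2@5 c3@5, authorship ..123
Authorship (.=original, N=cursor N): . . 1 2 3
Index 3: author = 2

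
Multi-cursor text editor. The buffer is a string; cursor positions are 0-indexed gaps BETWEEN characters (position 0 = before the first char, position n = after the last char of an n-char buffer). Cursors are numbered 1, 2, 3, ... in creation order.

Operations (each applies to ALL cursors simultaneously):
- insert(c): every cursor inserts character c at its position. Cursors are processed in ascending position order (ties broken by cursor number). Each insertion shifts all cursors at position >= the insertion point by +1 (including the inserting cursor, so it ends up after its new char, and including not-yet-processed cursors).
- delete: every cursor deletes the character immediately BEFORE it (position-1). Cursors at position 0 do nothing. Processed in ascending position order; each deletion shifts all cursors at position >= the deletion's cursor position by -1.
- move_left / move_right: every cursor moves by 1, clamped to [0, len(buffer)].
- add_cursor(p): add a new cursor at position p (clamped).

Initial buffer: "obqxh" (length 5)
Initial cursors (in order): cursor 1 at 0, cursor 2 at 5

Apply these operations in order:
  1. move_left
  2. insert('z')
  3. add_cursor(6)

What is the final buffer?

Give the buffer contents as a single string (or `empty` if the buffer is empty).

After op 1 (move_left): buffer="obqxh" (len 5), cursors c1@0 c2@4, authorship .....
After op 2 (insert('z')): buffer="zobqxzh" (len 7), cursors c1@1 c2@6, authorship 1....2.
After op 3 (add_cursor(6)): buffer="zobqxzh" (len 7), cursors c1@1 c2@6 c3@6, authorship 1....2.

Answer: zobqxzh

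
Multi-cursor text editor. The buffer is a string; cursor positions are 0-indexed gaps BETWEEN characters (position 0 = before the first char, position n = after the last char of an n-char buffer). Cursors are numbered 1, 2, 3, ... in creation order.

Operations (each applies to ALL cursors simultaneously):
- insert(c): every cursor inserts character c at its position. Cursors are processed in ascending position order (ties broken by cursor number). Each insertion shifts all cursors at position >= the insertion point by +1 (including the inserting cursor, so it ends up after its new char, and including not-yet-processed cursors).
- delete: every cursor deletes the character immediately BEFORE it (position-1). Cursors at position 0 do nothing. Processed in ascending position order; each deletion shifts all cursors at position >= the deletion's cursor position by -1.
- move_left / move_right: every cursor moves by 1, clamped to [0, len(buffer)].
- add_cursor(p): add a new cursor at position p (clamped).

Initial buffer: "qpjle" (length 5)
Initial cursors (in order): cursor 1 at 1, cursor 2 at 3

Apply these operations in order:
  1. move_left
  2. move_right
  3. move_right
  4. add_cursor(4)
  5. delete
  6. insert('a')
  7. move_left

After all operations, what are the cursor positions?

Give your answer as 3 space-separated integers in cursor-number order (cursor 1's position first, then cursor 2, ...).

After op 1 (move_left): buffer="qpjle" (len 5), cursors c1@0 c2@2, authorship .....
After op 2 (move_right): buffer="qpjle" (len 5), cursors c1@1 c2@3, authorship .....
After op 3 (move_right): buffer="qpjle" (len 5), cursors c1@2 c2@4, authorship .....
After op 4 (add_cursor(4)): buffer="qpjle" (len 5), cursors c1@2 c2@4 c3@4, authorship .....
After op 5 (delete): buffer="qe" (len 2), cursors c1@1 c2@1 c3@1, authorship ..
After op 6 (insert('a')): buffer="qaaae" (len 5), cursors c1@4 c2@4 c3@4, authorship .123.
After op 7 (move_left): buffer="qaaae" (len 5), cursors c1@3 c2@3 c3@3, authorship .123.

Answer: 3 3 3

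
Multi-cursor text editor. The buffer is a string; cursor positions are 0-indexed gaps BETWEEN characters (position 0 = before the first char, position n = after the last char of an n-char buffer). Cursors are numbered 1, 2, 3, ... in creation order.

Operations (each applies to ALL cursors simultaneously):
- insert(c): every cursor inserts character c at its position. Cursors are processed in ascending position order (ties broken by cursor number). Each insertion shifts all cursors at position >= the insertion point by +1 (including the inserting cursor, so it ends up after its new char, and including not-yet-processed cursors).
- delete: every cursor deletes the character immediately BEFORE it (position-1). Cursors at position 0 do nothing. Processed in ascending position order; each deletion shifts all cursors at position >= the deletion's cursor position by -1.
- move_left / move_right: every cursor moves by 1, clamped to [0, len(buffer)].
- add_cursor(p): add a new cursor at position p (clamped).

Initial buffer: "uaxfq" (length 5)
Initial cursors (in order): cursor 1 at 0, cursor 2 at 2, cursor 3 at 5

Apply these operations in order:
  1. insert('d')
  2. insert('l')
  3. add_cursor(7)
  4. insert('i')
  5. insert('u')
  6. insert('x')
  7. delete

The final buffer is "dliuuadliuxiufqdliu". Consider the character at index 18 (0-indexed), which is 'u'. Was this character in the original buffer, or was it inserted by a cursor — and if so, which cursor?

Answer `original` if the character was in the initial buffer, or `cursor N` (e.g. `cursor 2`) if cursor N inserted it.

After op 1 (insert('d')): buffer="duadxfqd" (len 8), cursors c1@1 c2@4 c3@8, authorship 1..2...3
After op 2 (insert('l')): buffer="dluadlxfqdl" (len 11), cursors c1@2 c2@6 c3@11, authorship 11..22...33
After op 3 (add_cursor(7)): buffer="dluadlxfqdl" (len 11), cursors c1@2 c2@6 c4@7 c3@11, authorship 11..22...33
After op 4 (insert('i')): buffer="dliuadlixifqdli" (len 15), cursors c1@3 c2@8 c4@10 c3@15, authorship 111..222.4..333
After op 5 (insert('u')): buffer="dliuuadliuxiufqdliu" (len 19), cursors c1@4 c2@10 c4@13 c3@19, authorship 1111..2222.44..3333
After op 6 (insert('x')): buffer="dliuxuadliuxxiuxfqdliux" (len 23), cursors c1@5 c2@12 c4@16 c3@23, authorship 11111..22222.444..33333
After op 7 (delete): buffer="dliuuadliuxiufqdliu" (len 19), cursors c1@4 c2@10 c4@13 c3@19, authorship 1111..2222.44..3333
Authorship (.=original, N=cursor N): 1 1 1 1 . . 2 2 2 2 . 4 4 . . 3 3 3 3
Index 18: author = 3

Answer: cursor 3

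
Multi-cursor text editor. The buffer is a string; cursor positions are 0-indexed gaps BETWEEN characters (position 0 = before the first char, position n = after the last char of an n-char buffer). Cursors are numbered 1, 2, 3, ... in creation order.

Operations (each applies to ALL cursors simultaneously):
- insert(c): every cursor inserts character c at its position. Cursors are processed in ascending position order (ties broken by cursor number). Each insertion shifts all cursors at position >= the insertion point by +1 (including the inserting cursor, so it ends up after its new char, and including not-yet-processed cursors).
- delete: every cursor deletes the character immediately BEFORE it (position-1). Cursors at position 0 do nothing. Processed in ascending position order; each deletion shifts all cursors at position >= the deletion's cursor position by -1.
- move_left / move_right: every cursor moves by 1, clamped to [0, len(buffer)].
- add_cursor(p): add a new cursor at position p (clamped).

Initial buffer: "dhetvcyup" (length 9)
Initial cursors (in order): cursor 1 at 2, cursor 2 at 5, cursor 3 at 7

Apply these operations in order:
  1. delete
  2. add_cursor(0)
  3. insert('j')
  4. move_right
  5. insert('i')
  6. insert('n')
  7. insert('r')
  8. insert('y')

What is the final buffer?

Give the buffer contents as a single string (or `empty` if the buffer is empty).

After op 1 (delete): buffer="detcup" (len 6), cursors c1@1 c2@3 c3@4, authorship ......
After op 2 (add_cursor(0)): buffer="detcup" (len 6), cursors c4@0 c1@1 c2@3 c3@4, authorship ......
After op 3 (insert('j')): buffer="jdjetjcjup" (len 10), cursors c4@1 c1@3 c2@6 c3@8, authorship 4.1..2.3..
After op 4 (move_right): buffer="jdjetjcjup" (len 10), cursors c4@2 c1@4 c2@7 c3@9, authorship 4.1..2.3..
After op 5 (insert('i')): buffer="jdijeitjcijuip" (len 14), cursors c4@3 c1@6 c2@10 c3@13, authorship 4.41.1.2.23.3.
After op 6 (insert('n')): buffer="jdinjeintjcinjuinp" (len 18), cursors c4@4 c1@8 c2@13 c3@17, authorship 4.441.11.2.223.33.
After op 7 (insert('r')): buffer="jdinrjeinrtjcinrjuinrp" (len 22), cursors c4@5 c1@10 c2@16 c3@21, authorship 4.4441.111.2.2223.333.
After op 8 (insert('y')): buffer="jdinryjeinrytjcinryjuinryp" (len 26), cursors c4@6 c1@12 c2@19 c3@25, authorship 4.44441.1111.2.22223.3333.

Answer: jdinryjeinrytjcinryjuinryp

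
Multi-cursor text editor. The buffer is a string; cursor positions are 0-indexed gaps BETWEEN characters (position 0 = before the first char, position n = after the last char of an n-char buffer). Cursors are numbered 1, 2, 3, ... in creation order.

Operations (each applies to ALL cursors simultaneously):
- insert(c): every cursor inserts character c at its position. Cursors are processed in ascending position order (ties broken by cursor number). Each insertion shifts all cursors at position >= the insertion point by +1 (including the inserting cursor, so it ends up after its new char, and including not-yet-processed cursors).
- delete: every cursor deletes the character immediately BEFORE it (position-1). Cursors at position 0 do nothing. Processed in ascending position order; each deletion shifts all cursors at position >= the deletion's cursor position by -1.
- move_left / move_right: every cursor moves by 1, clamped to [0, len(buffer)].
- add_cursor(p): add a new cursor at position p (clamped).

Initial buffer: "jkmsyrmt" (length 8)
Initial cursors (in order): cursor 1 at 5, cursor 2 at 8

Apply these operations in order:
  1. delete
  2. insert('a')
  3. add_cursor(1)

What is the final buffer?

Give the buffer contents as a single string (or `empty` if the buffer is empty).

After op 1 (delete): buffer="jkmsrm" (len 6), cursors c1@4 c2@6, authorship ......
After op 2 (insert('a')): buffer="jkmsarma" (len 8), cursors c1@5 c2@8, authorship ....1..2
After op 3 (add_cursor(1)): buffer="jkmsarma" (len 8), cursors c3@1 c1@5 c2@8, authorship ....1..2

Answer: jkmsarma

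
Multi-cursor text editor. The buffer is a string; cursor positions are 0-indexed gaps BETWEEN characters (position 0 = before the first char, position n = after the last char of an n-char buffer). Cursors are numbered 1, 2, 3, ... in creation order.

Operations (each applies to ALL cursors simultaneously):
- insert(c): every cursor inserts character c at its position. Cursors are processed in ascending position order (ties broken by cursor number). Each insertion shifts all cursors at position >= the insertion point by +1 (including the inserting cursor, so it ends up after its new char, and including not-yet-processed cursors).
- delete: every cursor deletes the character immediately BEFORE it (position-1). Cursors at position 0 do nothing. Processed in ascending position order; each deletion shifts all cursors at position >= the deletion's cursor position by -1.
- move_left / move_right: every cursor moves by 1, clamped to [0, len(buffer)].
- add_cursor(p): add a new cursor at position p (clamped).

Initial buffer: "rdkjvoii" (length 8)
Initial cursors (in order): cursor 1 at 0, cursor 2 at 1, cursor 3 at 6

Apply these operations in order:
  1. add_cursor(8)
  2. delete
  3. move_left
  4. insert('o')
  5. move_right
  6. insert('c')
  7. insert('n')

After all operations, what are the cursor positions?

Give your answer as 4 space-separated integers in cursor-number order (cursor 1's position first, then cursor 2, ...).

Answer: 7 7 13 17

Derivation:
After op 1 (add_cursor(8)): buffer="rdkjvoii" (len 8), cursors c1@0 c2@1 c3@6 c4@8, authorship ........
After op 2 (delete): buffer="dkjvi" (len 5), cursors c1@0 c2@0 c3@4 c4@5, authorship .....
After op 3 (move_left): buffer="dkjvi" (len 5), cursors c1@0 c2@0 c3@3 c4@4, authorship .....
After op 4 (insert('o')): buffer="oodkjovoi" (len 9), cursors c1@2 c2@2 c3@6 c4@8, authorship 12...3.4.
After op 5 (move_right): buffer="oodkjovoi" (len 9), cursors c1@3 c2@3 c3@7 c4@9, authorship 12...3.4.
After op 6 (insert('c')): buffer="oodcckjovcoic" (len 13), cursors c1@5 c2@5 c3@10 c4@13, authorship 12.12..3.34.4
After op 7 (insert('n')): buffer="oodccnnkjovcnoicn" (len 17), cursors c1@7 c2@7 c3@13 c4@17, authorship 12.1212..3.334.44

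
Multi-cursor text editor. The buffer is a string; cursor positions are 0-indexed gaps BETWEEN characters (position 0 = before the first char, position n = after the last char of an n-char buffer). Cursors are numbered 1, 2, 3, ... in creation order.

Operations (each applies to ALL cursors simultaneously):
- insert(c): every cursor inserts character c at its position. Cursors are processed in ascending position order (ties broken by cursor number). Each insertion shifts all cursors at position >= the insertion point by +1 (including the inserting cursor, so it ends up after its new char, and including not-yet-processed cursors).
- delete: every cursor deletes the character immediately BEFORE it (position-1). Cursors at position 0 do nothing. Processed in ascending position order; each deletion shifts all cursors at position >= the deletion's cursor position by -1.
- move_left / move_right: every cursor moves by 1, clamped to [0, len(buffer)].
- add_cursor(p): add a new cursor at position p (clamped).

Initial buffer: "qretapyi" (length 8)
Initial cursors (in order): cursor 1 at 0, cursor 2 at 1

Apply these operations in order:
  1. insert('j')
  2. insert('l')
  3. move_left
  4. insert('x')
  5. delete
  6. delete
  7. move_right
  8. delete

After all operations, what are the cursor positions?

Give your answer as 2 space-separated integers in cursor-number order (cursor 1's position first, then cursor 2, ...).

After op 1 (insert('j')): buffer="jqjretapyi" (len 10), cursors c1@1 c2@3, authorship 1.2.......
After op 2 (insert('l')): buffer="jlqjlretapyi" (len 12), cursors c1@2 c2@5, authorship 11.22.......
After op 3 (move_left): buffer="jlqjlretapyi" (len 12), cursors c1@1 c2@4, authorship 11.22.......
After op 4 (insert('x')): buffer="jxlqjxlretapyi" (len 14), cursors c1@2 c2@6, authorship 111.222.......
After op 5 (delete): buffer="jlqjlretapyi" (len 12), cursors c1@1 c2@4, authorship 11.22.......
After op 6 (delete): buffer="lqlretapyi" (len 10), cursors c1@0 c2@2, authorship 1.2.......
After op 7 (move_right): buffer="lqlretapyi" (len 10), cursors c1@1 c2@3, authorship 1.2.......
After op 8 (delete): buffer="qretapyi" (len 8), cursors c1@0 c2@1, authorship ........

Answer: 0 1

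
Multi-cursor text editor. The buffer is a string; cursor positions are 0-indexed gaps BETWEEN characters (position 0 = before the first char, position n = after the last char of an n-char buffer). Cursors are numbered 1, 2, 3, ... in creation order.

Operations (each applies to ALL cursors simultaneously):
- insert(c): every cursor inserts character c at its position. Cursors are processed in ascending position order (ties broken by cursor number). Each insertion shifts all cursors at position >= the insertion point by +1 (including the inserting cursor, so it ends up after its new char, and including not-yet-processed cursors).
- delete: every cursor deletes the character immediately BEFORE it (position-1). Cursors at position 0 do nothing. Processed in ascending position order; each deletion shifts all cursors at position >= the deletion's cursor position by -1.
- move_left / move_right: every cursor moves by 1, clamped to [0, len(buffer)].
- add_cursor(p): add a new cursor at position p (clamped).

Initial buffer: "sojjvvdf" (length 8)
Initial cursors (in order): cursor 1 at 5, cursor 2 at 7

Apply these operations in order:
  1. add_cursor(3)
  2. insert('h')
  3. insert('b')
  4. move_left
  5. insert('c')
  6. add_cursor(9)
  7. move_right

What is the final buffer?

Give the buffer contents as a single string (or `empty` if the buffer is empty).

Answer: sojhcbjvhcbvdhcbf

Derivation:
After op 1 (add_cursor(3)): buffer="sojjvvdf" (len 8), cursors c3@3 c1@5 c2@7, authorship ........
After op 2 (insert('h')): buffer="sojhjvhvdhf" (len 11), cursors c3@4 c1@7 c2@10, authorship ...3..1..2.
After op 3 (insert('b')): buffer="sojhbjvhbvdhbf" (len 14), cursors c3@5 c1@9 c2@13, authorship ...33..11..22.
After op 4 (move_left): buffer="sojhbjvhbvdhbf" (len 14), cursors c3@4 c1@8 c2@12, authorship ...33..11..22.
After op 5 (insert('c')): buffer="sojhcbjvhcbvdhcbf" (len 17), cursors c3@5 c1@10 c2@15, authorship ...333..111..222.
After op 6 (add_cursor(9)): buffer="sojhcbjvhcbvdhcbf" (len 17), cursors c3@5 c4@9 c1@10 c2@15, authorship ...333..111..222.
After op 7 (move_right): buffer="sojhcbjvhcbvdhcbf" (len 17), cursors c3@6 c4@10 c1@11 c2@16, authorship ...333..111..222.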